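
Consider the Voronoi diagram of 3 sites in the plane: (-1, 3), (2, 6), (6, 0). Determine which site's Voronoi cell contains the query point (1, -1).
Nearest site = (-1, 3)

The Voronoi cell of site s contains exactly those query points closer to s than to any other site. Compute squared distances from q = (1, -1) to each site:
  (-1 − 1)² + (3 − -1)² = 20
  (6 − 1)² + (0 − -1)² = 26
  (2 − 1)² + (6 − -1)² = 50
Minimum is attained by (-1, 3), so q lies in its Voronoi cell.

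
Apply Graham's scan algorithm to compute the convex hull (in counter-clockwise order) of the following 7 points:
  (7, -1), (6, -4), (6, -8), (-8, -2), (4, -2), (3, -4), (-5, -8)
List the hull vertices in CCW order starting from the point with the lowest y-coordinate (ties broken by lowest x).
Hull (CCW) = [(-5, -8), (6, -8), (7, -1), (-8, -2)]

Graham scan procedure:
  1. Find the pivot p₀ = point with lowest y (tie → lowest x): (-5, -8).
  2. Sort the remaining points by polar angle around p₀.
  3. Walk through sorted points, maintaining a stack; pop the top while the last three entries make a non-left turn (cross product ≤ 0).
  4. Final stack is the convex hull in CCW order: (-5, -8), (6, -8), (7, -1), (-8, -2).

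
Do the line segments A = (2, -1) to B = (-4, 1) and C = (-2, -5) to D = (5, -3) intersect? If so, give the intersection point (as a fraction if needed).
No (intersection of containing lines falls outside at least one segment)

Parametrize and solve: t = -10/13, s = 16/13. At least one of these is outside [0, 1], so the segments do not intersect.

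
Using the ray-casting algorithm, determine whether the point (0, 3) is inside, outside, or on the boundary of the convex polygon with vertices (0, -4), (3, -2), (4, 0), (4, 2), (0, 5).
The point (0, 3) lies on the polygon boundary

Boundary check: the query satisfies the collinearity and bounding-box conditions for some polygon edge, so it lies exactly on the boundary.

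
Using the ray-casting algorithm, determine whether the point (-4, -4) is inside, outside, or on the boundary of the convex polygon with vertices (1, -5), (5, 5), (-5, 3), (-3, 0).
The point (-4, -4) lies strictly outside the polygon

Cast a horizontal ray to the right from the query point and count how many polygon edges it crosses (each edge strictly once or zero times, handled with the usual half-open convention). 
Parity of crossings → even ⇒ outside.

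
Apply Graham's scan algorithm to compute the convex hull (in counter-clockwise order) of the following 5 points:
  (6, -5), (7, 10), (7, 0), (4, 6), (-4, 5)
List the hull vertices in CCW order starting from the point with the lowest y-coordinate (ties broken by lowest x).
Hull (CCW) = [(6, -5), (7, 0), (7, 10), (-4, 5)]

Graham scan procedure:
  1. Find the pivot p₀ = point with lowest y (tie → lowest x): (6, -5).
  2. Sort the remaining points by polar angle around p₀.
  3. Walk through sorted points, maintaining a stack; pop the top while the last three entries make a non-left turn (cross product ≤ 0).
  4. Final stack is the convex hull in CCW order: (6, -5), (7, 0), (7, 10), (-4, 5).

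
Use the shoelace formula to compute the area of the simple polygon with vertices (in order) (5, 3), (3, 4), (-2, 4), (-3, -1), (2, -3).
Area = 77/2

Shoelace formula: Area = (1/2) |Σ_i (x_i · y_{i+1} − x_{i+1} · y_i)| (indices mod n). Compute each cross term:
  (5)(4) − (3)(3) = 11
  (3)(4) − (-2)(4) = 20
  (-2)(-1) − (-3)(4) = 14
  (-3)(-3) − (2)(-1) = 11
  (2)(3) − (5)(-3) = 21
Sum = 77, so (signed) Area = 77/2 = 77/2, |Area| = 77/2.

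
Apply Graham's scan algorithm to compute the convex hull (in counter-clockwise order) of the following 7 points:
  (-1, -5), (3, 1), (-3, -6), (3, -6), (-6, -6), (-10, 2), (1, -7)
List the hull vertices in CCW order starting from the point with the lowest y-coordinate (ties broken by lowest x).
Hull (CCW) = [(1, -7), (3, -6), (3, 1), (-10, 2), (-6, -6)]

Graham scan procedure:
  1. Find the pivot p₀ = point with lowest y (tie → lowest x): (1, -7).
  2. Sort the remaining points by polar angle around p₀.
  3. Walk through sorted points, maintaining a stack; pop the top while the last three entries make a non-left turn (cross product ≤ 0).
  4. Final stack is the convex hull in CCW order: (1, -7), (3, -6), (3, 1), (-10, 2), (-6, -6).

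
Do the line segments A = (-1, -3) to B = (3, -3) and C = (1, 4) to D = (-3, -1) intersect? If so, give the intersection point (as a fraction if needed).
No (intersection of containing lines falls outside at least one segment)

Parametrize and solve: t = -9/10, s = 7/5. At least one of these is outside [0, 1], so the segments do not intersect.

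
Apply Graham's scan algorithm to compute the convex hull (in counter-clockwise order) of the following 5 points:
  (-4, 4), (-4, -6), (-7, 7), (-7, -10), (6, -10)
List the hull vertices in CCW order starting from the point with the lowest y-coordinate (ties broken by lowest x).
Hull (CCW) = [(-7, -10), (6, -10), (-4, 4), (-7, 7)]

Graham scan procedure:
  1. Find the pivot p₀ = point with lowest y (tie → lowest x): (-7, -10).
  2. Sort the remaining points by polar angle around p₀.
  3. Walk through sorted points, maintaining a stack; pop the top while the last three entries make a non-left turn (cross product ≤ 0).
  4. Final stack is the convex hull in CCW order: (-7, -10), (6, -10), (-4, 4), (-7, 7).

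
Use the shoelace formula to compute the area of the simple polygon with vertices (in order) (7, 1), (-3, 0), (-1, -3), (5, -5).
Area = 36

Shoelace formula: Area = (1/2) |Σ_i (x_i · y_{i+1} − x_{i+1} · y_i)| (indices mod n). Compute each cross term:
  (7)(0) − (-3)(1) = 3
  (-3)(-3) − (-1)(0) = 9
  (-1)(-5) − (5)(-3) = 20
  (5)(1) − (7)(-5) = 40
Sum = 72, so (signed) Area = 72/2 = 36, |Area| = 36.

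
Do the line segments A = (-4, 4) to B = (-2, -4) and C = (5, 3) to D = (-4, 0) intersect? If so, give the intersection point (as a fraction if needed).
Yes; intersection at (-40/13, 4/13) (t = 6/13 on AB, s = 35/39 on CD)

Parametrize AB as A + t(B − A) = (-4 + 2 t, 4 + -8 t) and CD as C + s(D − C) = (5 + -9 s, 3 + -3 s). Solve the linear system for (t, s). Determinant = 78 ≠ 0, so a unique intersection of the containing lines exists. Solution: t = 6/13, s = 35/39 — both in [0, 1], so the segments cross. Intersection point: (-40/13, 4/13).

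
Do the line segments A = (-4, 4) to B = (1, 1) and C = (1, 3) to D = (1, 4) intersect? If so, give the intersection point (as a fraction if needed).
No (intersection of containing lines falls outside at least one segment)

Parametrize and solve: t = 1, s = -2. At least one of these is outside [0, 1], so the segments do not intersect.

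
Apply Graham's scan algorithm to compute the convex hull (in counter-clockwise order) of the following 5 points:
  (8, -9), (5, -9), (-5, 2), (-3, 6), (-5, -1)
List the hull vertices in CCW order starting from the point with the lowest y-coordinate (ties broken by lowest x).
Hull (CCW) = [(5, -9), (8, -9), (-3, 6), (-5, 2), (-5, -1)]

Graham scan procedure:
  1. Find the pivot p₀ = point with lowest y (tie → lowest x): (5, -9).
  2. Sort the remaining points by polar angle around p₀.
  3. Walk through sorted points, maintaining a stack; pop the top while the last three entries make a non-left turn (cross product ≤ 0).
  4. Final stack is the convex hull in CCW order: (5, -9), (8, -9), (-3, 6), (-5, 2), (-5, -1).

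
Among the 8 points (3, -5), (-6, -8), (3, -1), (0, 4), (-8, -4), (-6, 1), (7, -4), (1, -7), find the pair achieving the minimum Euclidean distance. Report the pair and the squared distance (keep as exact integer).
Pair = ((3, -5), (1, -7)); squared distance = 8

Compute all C(8, 2) = 28 pairwise squared distances (x_i − x_j)² + (y_i − y_j)². The minimum is 8, attained by the pair ((3, -5), (1, -7)).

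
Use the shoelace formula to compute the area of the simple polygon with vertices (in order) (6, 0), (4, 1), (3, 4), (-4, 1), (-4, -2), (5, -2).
Area = 40

Shoelace formula: Area = (1/2) |Σ_i (x_i · y_{i+1} − x_{i+1} · y_i)| (indices mod n). Compute each cross term:
  (6)(1) − (4)(0) = 6
  (4)(4) − (3)(1) = 13
  (3)(1) − (-4)(4) = 19
  (-4)(-2) − (-4)(1) = 12
  (-4)(-2) − (5)(-2) = 18
  (5)(0) − (6)(-2) = 12
Sum = 80, so (signed) Area = 80/2 = 40, |Area| = 40.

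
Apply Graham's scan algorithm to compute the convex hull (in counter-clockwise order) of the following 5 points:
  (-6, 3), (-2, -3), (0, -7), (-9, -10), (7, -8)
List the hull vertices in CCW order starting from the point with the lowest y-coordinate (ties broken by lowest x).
Hull (CCW) = [(-9, -10), (7, -8), (-6, 3)]

Graham scan procedure:
  1. Find the pivot p₀ = point with lowest y (tie → lowest x): (-9, -10).
  2. Sort the remaining points by polar angle around p₀.
  3. Walk through sorted points, maintaining a stack; pop the top while the last three entries make a non-left turn (cross product ≤ 0).
  4. Final stack is the convex hull in CCW order: (-9, -10), (7, -8), (-6, 3).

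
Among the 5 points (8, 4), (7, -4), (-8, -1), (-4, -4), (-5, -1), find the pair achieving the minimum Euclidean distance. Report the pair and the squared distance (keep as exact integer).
Pair = ((-8, -1), (-5, -1)); squared distance = 9

Compute all C(5, 2) = 10 pairwise squared distances (x_i − x_j)² + (y_i − y_j)². The minimum is 9, attained by the pair ((-8, -1), (-5, -1)).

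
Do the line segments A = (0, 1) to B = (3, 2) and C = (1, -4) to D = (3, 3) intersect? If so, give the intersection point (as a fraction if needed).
Yes; intersection at (51/19, 36/19) (t = 17/19 on AB, s = 16/19 on CD)

Parametrize AB as A + t(B − A) = (0 + 3 t, 1 + 1 t) and CD as C + s(D − C) = (1 + 2 s, -4 + 7 s). Solve the linear system for (t, s). Determinant = -19 ≠ 0, so a unique intersection of the containing lines exists. Solution: t = 17/19, s = 16/19 — both in [0, 1], so the segments cross. Intersection point: (51/19, 36/19).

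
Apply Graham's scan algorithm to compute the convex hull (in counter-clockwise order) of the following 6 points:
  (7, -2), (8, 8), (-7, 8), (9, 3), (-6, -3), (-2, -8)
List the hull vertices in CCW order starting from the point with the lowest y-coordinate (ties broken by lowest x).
Hull (CCW) = [(-2, -8), (7, -2), (9, 3), (8, 8), (-7, 8), (-6, -3)]

Graham scan procedure:
  1. Find the pivot p₀ = point with lowest y (tie → lowest x): (-2, -8).
  2. Sort the remaining points by polar angle around p₀.
  3. Walk through sorted points, maintaining a stack; pop the top while the last three entries make a non-left turn (cross product ≤ 0).
  4. Final stack is the convex hull in CCW order: (-2, -8), (7, -2), (9, 3), (8, 8), (-7, 8), (-6, -3).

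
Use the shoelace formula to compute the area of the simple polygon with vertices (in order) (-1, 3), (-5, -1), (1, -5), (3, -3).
Area = 30

Shoelace formula: Area = (1/2) |Σ_i (x_i · y_{i+1} − x_{i+1} · y_i)| (indices mod n). Compute each cross term:
  (-1)(-1) − (-5)(3) = 16
  (-5)(-5) − (1)(-1) = 26
  (1)(-3) − (3)(-5) = 12
  (3)(3) − (-1)(-3) = 6
Sum = 60, so (signed) Area = 60/2 = 30, |Area| = 30.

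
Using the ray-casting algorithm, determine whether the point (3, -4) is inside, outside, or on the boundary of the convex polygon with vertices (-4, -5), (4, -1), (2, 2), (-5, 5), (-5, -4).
The point (3, -4) lies strictly outside the polygon

Cast a horizontal ray to the right from the query point and count how many polygon edges it crosses (each edge strictly once or zero times, handled with the usual half-open convention). 
Parity of crossings → even ⇒ outside.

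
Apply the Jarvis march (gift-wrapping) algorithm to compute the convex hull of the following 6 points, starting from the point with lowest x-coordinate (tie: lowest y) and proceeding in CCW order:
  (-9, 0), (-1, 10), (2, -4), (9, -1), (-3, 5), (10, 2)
Hull (CCW) = [(-9, 0), (2, -4), (9, -1), (10, 2), (-1, 10)]

Jarvis march: at each step, from the current hull vertex p, select the next vertex q as the point such that every other point lies strictly to the left of (or on) the directed line p → q. (Equivalently: for every other point r, the cross product (q − p) × (r − p) ≥ 0.)
Starting point (lowest x, tie lowest y): (-9, 0). Wrap until returning to start. Resulting hull: (-9, 0), (2, -4), (9, -1), (10, 2), (-1, 10).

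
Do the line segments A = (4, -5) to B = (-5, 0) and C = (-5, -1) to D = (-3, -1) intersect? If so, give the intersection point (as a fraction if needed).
Yes; intersection at (-16/5, -1) (t = 4/5 on AB, s = 9/10 on CD)

Parametrize AB as A + t(B − A) = (4 + -9 t, -5 + 5 t) and CD as C + s(D − C) = (-5 + 2 s, -1 + 0 s). Solve the linear system for (t, s). Determinant = 10 ≠ 0, so a unique intersection of the containing lines exists. Solution: t = 4/5, s = 9/10 — both in [0, 1], so the segments cross. Intersection point: (-16/5, -1).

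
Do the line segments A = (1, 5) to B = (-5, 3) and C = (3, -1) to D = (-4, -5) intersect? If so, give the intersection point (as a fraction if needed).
No (intersection of containing lines falls outside at least one segment)

Parametrize and solve: t = -5, s = -4. At least one of these is outside [0, 1], so the segments do not intersect.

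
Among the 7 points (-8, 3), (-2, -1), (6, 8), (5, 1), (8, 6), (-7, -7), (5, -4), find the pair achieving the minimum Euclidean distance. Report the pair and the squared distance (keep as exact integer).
Pair = ((6, 8), (8, 6)); squared distance = 8

Compute all C(7, 2) = 21 pairwise squared distances (x_i − x_j)² + (y_i − y_j)². The minimum is 8, attained by the pair ((6, 8), (8, 6)).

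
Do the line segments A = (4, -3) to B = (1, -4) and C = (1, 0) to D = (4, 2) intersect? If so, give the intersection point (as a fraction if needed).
No (intersection of containing lines falls outside at least one segment)

Parametrize and solve: t = 5, s = -4. At least one of these is outside [0, 1], so the segments do not intersect.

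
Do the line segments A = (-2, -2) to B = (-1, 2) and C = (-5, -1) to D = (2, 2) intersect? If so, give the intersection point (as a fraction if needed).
Yes; intersection at (-34/25, 14/25) (t = 16/25 on AB, s = 13/25 on CD)

Parametrize AB as A + t(B − A) = (-2 + 1 t, -2 + 4 t) and CD as C + s(D − C) = (-5 + 7 s, -1 + 3 s). Solve the linear system for (t, s). Determinant = 25 ≠ 0, so a unique intersection of the containing lines exists. Solution: t = 16/25, s = 13/25 — both in [0, 1], so the segments cross. Intersection point: (-34/25, 14/25).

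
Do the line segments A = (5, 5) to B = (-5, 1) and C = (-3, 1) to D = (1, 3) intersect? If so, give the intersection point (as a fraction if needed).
No (intersection of containing lines falls outside at least one segment)

Parametrize and solve: t = 0, s = 2. At least one of these is outside [0, 1], so the segments do not intersect.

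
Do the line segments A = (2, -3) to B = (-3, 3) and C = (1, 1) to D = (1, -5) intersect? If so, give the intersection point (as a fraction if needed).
Yes; intersection at (1, -9/5) (t = 1/5 on AB, s = 7/15 on CD)

Parametrize AB as A + t(B − A) = (2 + -5 t, -3 + 6 t) and CD as C + s(D − C) = (1 + 0 s, 1 + -6 s). Solve the linear system for (t, s). Determinant = -30 ≠ 0, so a unique intersection of the containing lines exists. Solution: t = 1/5, s = 7/15 — both in [0, 1], so the segments cross. Intersection point: (1, -9/5).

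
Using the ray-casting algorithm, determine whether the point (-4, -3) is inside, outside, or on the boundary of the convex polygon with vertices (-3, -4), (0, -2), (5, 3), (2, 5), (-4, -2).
The point (-4, -3) lies strictly outside the polygon

Cast a horizontal ray to the right from the query point and count how many polygon edges it crosses (each edge strictly once or zero times, handled with the usual half-open convention). 
Parity of crossings → even ⇒ outside.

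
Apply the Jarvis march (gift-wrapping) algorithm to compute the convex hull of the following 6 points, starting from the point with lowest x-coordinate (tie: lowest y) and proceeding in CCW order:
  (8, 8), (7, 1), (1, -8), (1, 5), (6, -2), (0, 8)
Hull (CCW) = [(0, 8), (1, -8), (6, -2), (7, 1), (8, 8)]

Jarvis march: at each step, from the current hull vertex p, select the next vertex q as the point such that every other point lies strictly to the left of (or on) the directed line p → q. (Equivalently: for every other point r, the cross product (q − p) × (r − p) ≥ 0.)
Starting point (lowest x, tie lowest y): (0, 8). Wrap until returning to start. Resulting hull: (0, 8), (1, -8), (6, -2), (7, 1), (8, 8).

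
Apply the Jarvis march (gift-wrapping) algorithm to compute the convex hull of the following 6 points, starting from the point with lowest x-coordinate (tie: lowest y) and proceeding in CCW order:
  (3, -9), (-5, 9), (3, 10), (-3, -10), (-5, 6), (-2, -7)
Hull (CCW) = [(-5, 6), (-3, -10), (3, -9), (3, 10), (-5, 9)]

Jarvis march: at each step, from the current hull vertex p, select the next vertex q as the point such that every other point lies strictly to the left of (or on) the directed line p → q. (Equivalently: for every other point r, the cross product (q − p) × (r − p) ≥ 0.)
Starting point (lowest x, tie lowest y): (-5, 6). Wrap until returning to start. Resulting hull: (-5, 6), (-3, -10), (3, -9), (3, 10), (-5, 9).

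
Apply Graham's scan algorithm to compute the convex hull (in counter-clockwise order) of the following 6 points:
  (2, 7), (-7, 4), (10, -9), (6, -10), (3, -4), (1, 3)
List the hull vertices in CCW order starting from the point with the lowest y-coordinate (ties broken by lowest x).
Hull (CCW) = [(6, -10), (10, -9), (2, 7), (-7, 4)]

Graham scan procedure:
  1. Find the pivot p₀ = point with lowest y (tie → lowest x): (6, -10).
  2. Sort the remaining points by polar angle around p₀.
  3. Walk through sorted points, maintaining a stack; pop the top while the last three entries make a non-left turn (cross product ≤ 0).
  4. Final stack is the convex hull in CCW order: (6, -10), (10, -9), (2, 7), (-7, 4).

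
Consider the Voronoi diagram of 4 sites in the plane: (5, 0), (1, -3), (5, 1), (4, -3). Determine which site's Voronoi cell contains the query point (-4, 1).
Nearest site = (1, -3)

The Voronoi cell of site s contains exactly those query points closer to s than to any other site. Compute squared distances from q = (-4, 1) to each site:
  (1 − -4)² + (-3 − 1)² = 41
  (4 − -4)² + (-3 − 1)² = 80
  (5 − -4)² + (1 − 1)² = 81
  (5 − -4)² + (0 − 1)² = 82
Minimum is attained by (1, -3), so q lies in its Voronoi cell.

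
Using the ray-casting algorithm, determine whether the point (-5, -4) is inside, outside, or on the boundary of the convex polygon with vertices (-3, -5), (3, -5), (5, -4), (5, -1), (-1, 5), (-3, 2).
The point (-5, -4) lies strictly outside the polygon

Cast a horizontal ray to the right from the query point and count how many polygon edges it crosses (each edge strictly once or zero times, handled with the usual half-open convention). 
Parity of crossings → even ⇒ outside.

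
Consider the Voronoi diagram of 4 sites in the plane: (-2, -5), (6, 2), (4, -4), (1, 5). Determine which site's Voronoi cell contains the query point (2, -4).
Nearest site = (4, -4)

The Voronoi cell of site s contains exactly those query points closer to s than to any other site. Compute squared distances from q = (2, -4) to each site:
  (4 − 2)² + (-4 − -4)² = 4
  (-2 − 2)² + (-5 − -4)² = 17
  (6 − 2)² + (2 − -4)² = 52
  (1 − 2)² + (5 − -4)² = 82
Minimum is attained by (4, -4), so q lies in its Voronoi cell.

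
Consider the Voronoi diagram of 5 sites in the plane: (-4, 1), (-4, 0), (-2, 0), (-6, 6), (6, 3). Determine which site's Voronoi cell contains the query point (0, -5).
Nearest site = (-2, 0)

The Voronoi cell of site s contains exactly those query points closer to s than to any other site. Compute squared distances from q = (0, -5) to each site:
  (-2 − 0)² + (0 − -5)² = 29
  (-4 − 0)² + (0 − -5)² = 41
  (-4 − 0)² + (1 − -5)² = 52
  (6 − 0)² + (3 − -5)² = 100
  (-6 − 0)² + (6 − -5)² = 157
Minimum is attained by (-2, 0), so q lies in its Voronoi cell.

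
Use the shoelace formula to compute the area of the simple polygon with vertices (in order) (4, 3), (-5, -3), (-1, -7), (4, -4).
Area = 95/2

Shoelace formula: Area = (1/2) |Σ_i (x_i · y_{i+1} − x_{i+1} · y_i)| (indices mod n). Compute each cross term:
  (4)(-3) − (-5)(3) = 3
  (-5)(-7) − (-1)(-3) = 32
  (-1)(-4) − (4)(-7) = 32
  (4)(3) − (4)(-4) = 28
Sum = 95, so (signed) Area = 95/2 = 95/2, |Area| = 95/2.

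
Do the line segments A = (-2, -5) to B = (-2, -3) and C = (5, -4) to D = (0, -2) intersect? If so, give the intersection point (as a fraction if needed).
No (intersection of containing lines falls outside at least one segment)

Parametrize and solve: t = 19/10, s = 7/5. At least one of these is outside [0, 1], so the segments do not intersect.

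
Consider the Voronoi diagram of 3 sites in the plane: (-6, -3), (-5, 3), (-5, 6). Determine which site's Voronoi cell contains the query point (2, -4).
Nearest site = (-6, -3)

The Voronoi cell of site s contains exactly those query points closer to s than to any other site. Compute squared distances from q = (2, -4) to each site:
  (-6 − 2)² + (-3 − -4)² = 65
  (-5 − 2)² + (3 − -4)² = 98
  (-5 − 2)² + (6 − -4)² = 149
Minimum is attained by (-6, -3), so q lies in its Voronoi cell.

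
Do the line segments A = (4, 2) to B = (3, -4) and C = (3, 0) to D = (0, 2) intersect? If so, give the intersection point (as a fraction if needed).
No (intersection of containing lines falls outside at least one segment)

Parametrize and solve: t = 2/5, s = -1/5. At least one of these is outside [0, 1], so the segments do not intersect.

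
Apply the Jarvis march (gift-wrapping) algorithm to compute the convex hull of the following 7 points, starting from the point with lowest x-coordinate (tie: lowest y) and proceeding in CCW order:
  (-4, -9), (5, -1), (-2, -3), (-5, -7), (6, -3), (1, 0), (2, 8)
Hull (CCW) = [(-5, -7), (-4, -9), (6, -3), (2, 8)]

Jarvis march: at each step, from the current hull vertex p, select the next vertex q as the point such that every other point lies strictly to the left of (or on) the directed line p → q. (Equivalently: for every other point r, the cross product (q − p) × (r − p) ≥ 0.)
Starting point (lowest x, tie lowest y): (-5, -7). Wrap until returning to start. Resulting hull: (-5, -7), (-4, -9), (6, -3), (2, 8).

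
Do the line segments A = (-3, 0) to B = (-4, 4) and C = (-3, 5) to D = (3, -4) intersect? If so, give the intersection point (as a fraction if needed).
No (intersection of containing lines falls outside at least one segment)

Parametrize and solve: t = 2, s = -1/3. At least one of these is outside [0, 1], so the segments do not intersect.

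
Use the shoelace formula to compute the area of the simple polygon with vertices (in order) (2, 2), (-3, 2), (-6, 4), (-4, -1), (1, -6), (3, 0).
Area = 81/2

Shoelace formula: Area = (1/2) |Σ_i (x_i · y_{i+1} − x_{i+1} · y_i)| (indices mod n). Compute each cross term:
  (2)(2) − (-3)(2) = 10
  (-3)(4) − (-6)(2) = 0
  (-6)(-1) − (-4)(4) = 22
  (-4)(-6) − (1)(-1) = 25
  (1)(0) − (3)(-6) = 18
  (3)(2) − (2)(0) = 6
Sum = 81, so (signed) Area = 81/2 = 81/2, |Area| = 81/2.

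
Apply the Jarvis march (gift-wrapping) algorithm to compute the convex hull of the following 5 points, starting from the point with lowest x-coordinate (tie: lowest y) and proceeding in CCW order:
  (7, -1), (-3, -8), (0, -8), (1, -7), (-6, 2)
Hull (CCW) = [(-6, 2), (-3, -8), (0, -8), (7, -1)]

Jarvis march: at each step, from the current hull vertex p, select the next vertex q as the point such that every other point lies strictly to the left of (or on) the directed line p → q. (Equivalently: for every other point r, the cross product (q − p) × (r − p) ≥ 0.)
Starting point (lowest x, tie lowest y): (-6, 2). Wrap until returning to start. Resulting hull: (-6, 2), (-3, -8), (0, -8), (7, -1).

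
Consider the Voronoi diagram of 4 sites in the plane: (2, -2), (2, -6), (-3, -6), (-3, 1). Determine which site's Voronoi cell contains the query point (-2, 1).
Nearest site = (-3, 1)

The Voronoi cell of site s contains exactly those query points closer to s than to any other site. Compute squared distances from q = (-2, 1) to each site:
  (-3 − -2)² + (1 − 1)² = 1
  (2 − -2)² + (-2 − 1)² = 25
  (-3 − -2)² + (-6 − 1)² = 50
  (2 − -2)² + (-6 − 1)² = 65
Minimum is attained by (-3, 1), so q lies in its Voronoi cell.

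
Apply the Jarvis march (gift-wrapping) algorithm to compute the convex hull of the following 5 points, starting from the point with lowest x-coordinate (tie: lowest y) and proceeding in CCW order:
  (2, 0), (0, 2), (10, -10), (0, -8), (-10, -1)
Hull (CCW) = [(-10, -1), (0, -8), (10, -10), (2, 0), (0, 2)]

Jarvis march: at each step, from the current hull vertex p, select the next vertex q as the point such that every other point lies strictly to the left of (or on) the directed line p → q. (Equivalently: for every other point r, the cross product (q − p) × (r − p) ≥ 0.)
Starting point (lowest x, tie lowest y): (-10, -1). Wrap until returning to start. Resulting hull: (-10, -1), (0, -8), (10, -10), (2, 0), (0, 2).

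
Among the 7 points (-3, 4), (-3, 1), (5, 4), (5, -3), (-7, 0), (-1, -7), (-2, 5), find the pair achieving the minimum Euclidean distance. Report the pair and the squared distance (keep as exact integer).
Pair = ((-3, 4), (-2, 5)); squared distance = 2

Compute all C(7, 2) = 21 pairwise squared distances (x_i − x_j)² + (y_i − y_j)². The minimum is 2, attained by the pair ((-3, 4), (-2, 5)).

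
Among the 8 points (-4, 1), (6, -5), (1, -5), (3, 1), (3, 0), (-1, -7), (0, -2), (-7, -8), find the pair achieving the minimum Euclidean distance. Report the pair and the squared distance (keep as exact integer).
Pair = ((3, 1), (3, 0)); squared distance = 1

Compute all C(8, 2) = 28 pairwise squared distances (x_i − x_j)² + (y_i − y_j)². The minimum is 1, attained by the pair ((3, 1), (3, 0)).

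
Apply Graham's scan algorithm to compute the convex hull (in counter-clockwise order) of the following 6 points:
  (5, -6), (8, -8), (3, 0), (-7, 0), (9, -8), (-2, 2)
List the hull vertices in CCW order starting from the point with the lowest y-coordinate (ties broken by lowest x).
Hull (CCW) = [(8, -8), (9, -8), (3, 0), (-2, 2), (-7, 0)]

Graham scan procedure:
  1. Find the pivot p₀ = point with lowest y (tie → lowest x): (8, -8).
  2. Sort the remaining points by polar angle around p₀.
  3. Walk through sorted points, maintaining a stack; pop the top while the last three entries make a non-left turn (cross product ≤ 0).
  4. Final stack is the convex hull in CCW order: (8, -8), (9, -8), (3, 0), (-2, 2), (-7, 0).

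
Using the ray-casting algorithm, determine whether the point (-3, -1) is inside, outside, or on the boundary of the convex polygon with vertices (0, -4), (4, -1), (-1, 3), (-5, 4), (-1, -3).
The point (-3, -1) lies strictly outside the polygon

Cast a horizontal ray to the right from the query point and count how many polygon edges it crosses (each edge strictly once or zero times, handled with the usual half-open convention). 
Parity of crossings → even ⇒ outside.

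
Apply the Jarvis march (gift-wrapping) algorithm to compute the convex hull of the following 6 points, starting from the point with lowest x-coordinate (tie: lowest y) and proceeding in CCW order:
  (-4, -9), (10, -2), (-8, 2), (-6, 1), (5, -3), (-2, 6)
Hull (CCW) = [(-8, 2), (-4, -9), (10, -2), (-2, 6)]

Jarvis march: at each step, from the current hull vertex p, select the next vertex q as the point such that every other point lies strictly to the left of (or on) the directed line p → q. (Equivalently: for every other point r, the cross product (q − p) × (r − p) ≥ 0.)
Starting point (lowest x, tie lowest y): (-8, 2). Wrap until returning to start. Resulting hull: (-8, 2), (-4, -9), (10, -2), (-2, 6).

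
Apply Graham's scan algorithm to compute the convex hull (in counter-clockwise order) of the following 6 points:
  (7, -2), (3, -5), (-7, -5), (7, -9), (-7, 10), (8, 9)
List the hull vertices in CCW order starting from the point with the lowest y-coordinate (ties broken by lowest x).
Hull (CCW) = [(7, -9), (8, 9), (-7, 10), (-7, -5)]

Graham scan procedure:
  1. Find the pivot p₀ = point with lowest y (tie → lowest x): (7, -9).
  2. Sort the remaining points by polar angle around p₀.
  3. Walk through sorted points, maintaining a stack; pop the top while the last three entries make a non-left turn (cross product ≤ 0).
  4. Final stack is the convex hull in CCW order: (7, -9), (8, 9), (-7, 10), (-7, -5).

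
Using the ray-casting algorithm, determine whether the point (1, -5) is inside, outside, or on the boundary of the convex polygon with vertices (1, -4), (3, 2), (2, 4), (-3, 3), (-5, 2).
The point (1, -5) lies strictly outside the polygon

Cast a horizontal ray to the right from the query point and count how many polygon edges it crosses (each edge strictly once or zero times, handled with the usual half-open convention). 
Parity of crossings → even ⇒ outside.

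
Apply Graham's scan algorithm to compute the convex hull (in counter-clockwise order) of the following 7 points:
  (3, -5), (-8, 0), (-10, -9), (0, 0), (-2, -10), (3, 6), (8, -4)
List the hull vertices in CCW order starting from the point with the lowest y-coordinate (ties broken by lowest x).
Hull (CCW) = [(-2, -10), (8, -4), (3, 6), (-8, 0), (-10, -9)]

Graham scan procedure:
  1. Find the pivot p₀ = point with lowest y (tie → lowest x): (-2, -10).
  2. Sort the remaining points by polar angle around p₀.
  3. Walk through sorted points, maintaining a stack; pop the top while the last three entries make a non-left turn (cross product ≤ 0).
  4. Final stack is the convex hull in CCW order: (-2, -10), (8, -4), (3, 6), (-8, 0), (-10, -9).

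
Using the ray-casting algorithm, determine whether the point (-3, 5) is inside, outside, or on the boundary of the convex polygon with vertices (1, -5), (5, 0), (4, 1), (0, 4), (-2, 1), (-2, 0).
The point (-3, 5) lies strictly outside the polygon

Cast a horizontal ray to the right from the query point and count how many polygon edges it crosses (each edge strictly once or zero times, handled with the usual half-open convention). 
Parity of crossings → even ⇒ outside.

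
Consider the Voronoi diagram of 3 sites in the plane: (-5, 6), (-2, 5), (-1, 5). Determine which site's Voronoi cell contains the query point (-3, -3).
Nearest site = (-2, 5)

The Voronoi cell of site s contains exactly those query points closer to s than to any other site. Compute squared distances from q = (-3, -3) to each site:
  (-2 − -3)² + (5 − -3)² = 65
  (-1 − -3)² + (5 − -3)² = 68
  (-5 − -3)² + (6 − -3)² = 85
Minimum is attained by (-2, 5), so q lies in its Voronoi cell.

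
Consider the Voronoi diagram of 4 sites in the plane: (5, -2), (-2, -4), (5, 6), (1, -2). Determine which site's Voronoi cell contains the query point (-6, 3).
Nearest site = (-2, -4)

The Voronoi cell of site s contains exactly those query points closer to s than to any other site. Compute squared distances from q = (-6, 3) to each site:
  (-2 − -6)² + (-4 − 3)² = 65
  (1 − -6)² + (-2 − 3)² = 74
  (5 − -6)² + (6 − 3)² = 130
  (5 − -6)² + (-2 − 3)² = 146
Minimum is attained by (-2, -4), so q lies in its Voronoi cell.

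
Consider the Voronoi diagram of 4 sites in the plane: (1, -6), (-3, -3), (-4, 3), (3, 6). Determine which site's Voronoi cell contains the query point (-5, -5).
Nearest site = (-3, -3)

The Voronoi cell of site s contains exactly those query points closer to s than to any other site. Compute squared distances from q = (-5, -5) to each site:
  (-3 − -5)² + (-3 − -5)² = 8
  (1 − -5)² + (-6 − -5)² = 37
  (-4 − -5)² + (3 − -5)² = 65
  (3 − -5)² + (6 − -5)² = 185
Minimum is attained by (-3, -3), so q lies in its Voronoi cell.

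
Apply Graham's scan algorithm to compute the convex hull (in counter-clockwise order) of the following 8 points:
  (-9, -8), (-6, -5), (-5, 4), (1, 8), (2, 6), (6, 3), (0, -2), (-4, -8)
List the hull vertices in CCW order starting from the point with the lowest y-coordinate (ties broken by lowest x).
Hull (CCW) = [(-9, -8), (-4, -8), (6, 3), (1, 8), (-5, 4)]

Graham scan procedure:
  1. Find the pivot p₀ = point with lowest y (tie → lowest x): (-9, -8).
  2. Sort the remaining points by polar angle around p₀.
  3. Walk through sorted points, maintaining a stack; pop the top while the last three entries make a non-left turn (cross product ≤ 0).
  4. Final stack is the convex hull in CCW order: (-9, -8), (-4, -8), (6, 3), (1, 8), (-5, 4).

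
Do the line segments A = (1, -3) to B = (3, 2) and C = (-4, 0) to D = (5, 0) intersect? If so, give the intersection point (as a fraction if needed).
Yes; intersection at (11/5, 0) (t = 3/5 on AB, s = 31/45 on CD)

Parametrize AB as A + t(B − A) = (1 + 2 t, -3 + 5 t) and CD as C + s(D − C) = (-4 + 9 s, 0 + 0 s). Solve the linear system for (t, s). Determinant = 45 ≠ 0, so a unique intersection of the containing lines exists. Solution: t = 3/5, s = 31/45 — both in [0, 1], so the segments cross. Intersection point: (11/5, 0).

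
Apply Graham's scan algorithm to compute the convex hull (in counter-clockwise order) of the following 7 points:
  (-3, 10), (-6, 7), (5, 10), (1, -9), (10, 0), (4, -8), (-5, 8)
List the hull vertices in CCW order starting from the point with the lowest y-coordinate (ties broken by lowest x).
Hull (CCW) = [(1, -9), (4, -8), (10, 0), (5, 10), (-3, 10), (-6, 7)]

Graham scan procedure:
  1. Find the pivot p₀ = point with lowest y (tie → lowest x): (1, -9).
  2. Sort the remaining points by polar angle around p₀.
  3. Walk through sorted points, maintaining a stack; pop the top while the last three entries make a non-left turn (cross product ≤ 0).
  4. Final stack is the convex hull in CCW order: (1, -9), (4, -8), (10, 0), (5, 10), (-3, 10), (-6, 7).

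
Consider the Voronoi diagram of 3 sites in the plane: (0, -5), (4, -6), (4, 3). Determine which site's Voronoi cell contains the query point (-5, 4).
Nearest site = (4, 3)

The Voronoi cell of site s contains exactly those query points closer to s than to any other site. Compute squared distances from q = (-5, 4) to each site:
  (4 − -5)² + (3 − 4)² = 82
  (0 − -5)² + (-5 − 4)² = 106
  (4 − -5)² + (-6 − 4)² = 181
Minimum is attained by (4, 3), so q lies in its Voronoi cell.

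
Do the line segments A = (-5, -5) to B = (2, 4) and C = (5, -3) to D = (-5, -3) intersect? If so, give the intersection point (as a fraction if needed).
Yes; intersection at (-31/9, -3) (t = 2/9 on AB, s = 38/45 on CD)

Parametrize AB as A + t(B − A) = (-5 + 7 t, -5 + 9 t) and CD as C + s(D − C) = (5 + -10 s, -3 + 0 s). Solve the linear system for (t, s). Determinant = -90 ≠ 0, so a unique intersection of the containing lines exists. Solution: t = 2/9, s = 38/45 — both in [0, 1], so the segments cross. Intersection point: (-31/9, -3).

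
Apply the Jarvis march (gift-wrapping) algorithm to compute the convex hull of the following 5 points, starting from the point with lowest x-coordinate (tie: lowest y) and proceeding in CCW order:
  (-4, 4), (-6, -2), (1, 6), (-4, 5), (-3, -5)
Hull (CCW) = [(-6, -2), (-3, -5), (1, 6), (-4, 5)]

Jarvis march: at each step, from the current hull vertex p, select the next vertex q as the point such that every other point lies strictly to the left of (or on) the directed line p → q. (Equivalently: for every other point r, the cross product (q − p) × (r − p) ≥ 0.)
Starting point (lowest x, tie lowest y): (-6, -2). Wrap until returning to start. Resulting hull: (-6, -2), (-3, -5), (1, 6), (-4, 5).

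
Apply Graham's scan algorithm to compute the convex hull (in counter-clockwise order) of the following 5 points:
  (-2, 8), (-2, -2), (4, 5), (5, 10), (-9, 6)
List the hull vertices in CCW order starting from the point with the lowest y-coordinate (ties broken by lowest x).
Hull (CCW) = [(-2, -2), (4, 5), (5, 10), (-9, 6)]

Graham scan procedure:
  1. Find the pivot p₀ = point with lowest y (tie → lowest x): (-2, -2).
  2. Sort the remaining points by polar angle around p₀.
  3. Walk through sorted points, maintaining a stack; pop the top while the last three entries make a non-left turn (cross product ≤ 0).
  4. Final stack is the convex hull in CCW order: (-2, -2), (4, 5), (5, 10), (-9, 6).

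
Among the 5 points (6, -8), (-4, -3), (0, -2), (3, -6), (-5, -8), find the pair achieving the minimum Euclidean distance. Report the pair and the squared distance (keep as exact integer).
Pair = ((6, -8), (3, -6)); squared distance = 13

Compute all C(5, 2) = 10 pairwise squared distances (x_i − x_j)² + (y_i − y_j)². The minimum is 13, attained by the pair ((6, -8), (3, -6)).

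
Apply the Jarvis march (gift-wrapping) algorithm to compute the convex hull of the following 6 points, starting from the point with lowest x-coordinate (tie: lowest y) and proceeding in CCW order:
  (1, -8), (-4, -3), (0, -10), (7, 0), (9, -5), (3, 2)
Hull (CCW) = [(-4, -3), (0, -10), (9, -5), (7, 0), (3, 2)]

Jarvis march: at each step, from the current hull vertex p, select the next vertex q as the point such that every other point lies strictly to the left of (or on) the directed line p → q. (Equivalently: for every other point r, the cross product (q − p) × (r − p) ≥ 0.)
Starting point (lowest x, tie lowest y): (-4, -3). Wrap until returning to start. Resulting hull: (-4, -3), (0, -10), (9, -5), (7, 0), (3, 2).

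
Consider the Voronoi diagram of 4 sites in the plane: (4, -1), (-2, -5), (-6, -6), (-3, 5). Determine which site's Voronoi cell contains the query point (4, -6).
Nearest site = (4, -1)

The Voronoi cell of site s contains exactly those query points closer to s than to any other site. Compute squared distances from q = (4, -6) to each site:
  (4 − 4)² + (-1 − -6)² = 25
  (-2 − 4)² + (-5 − -6)² = 37
  (-6 − 4)² + (-6 − -6)² = 100
  (-3 − 4)² + (5 − -6)² = 170
Minimum is attained by (4, -1), so q lies in its Voronoi cell.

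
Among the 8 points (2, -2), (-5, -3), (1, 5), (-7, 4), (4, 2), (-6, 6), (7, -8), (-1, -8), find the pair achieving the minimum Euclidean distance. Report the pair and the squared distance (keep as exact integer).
Pair = ((-7, 4), (-6, 6)); squared distance = 5

Compute all C(8, 2) = 28 pairwise squared distances (x_i − x_j)² + (y_i − y_j)². The minimum is 5, attained by the pair ((-7, 4), (-6, 6)).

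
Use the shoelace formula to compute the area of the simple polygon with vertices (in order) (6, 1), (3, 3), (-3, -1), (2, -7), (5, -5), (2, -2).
Area = 83/2

Shoelace formula: Area = (1/2) |Σ_i (x_i · y_{i+1} − x_{i+1} · y_i)| (indices mod n). Compute each cross term:
  (6)(3) − (3)(1) = 15
  (3)(-1) − (-3)(3) = 6
  (-3)(-7) − (2)(-1) = 23
  (2)(-5) − (5)(-7) = 25
  (5)(-2) − (2)(-5) = 0
  (2)(1) − (6)(-2) = 14
Sum = 83, so (signed) Area = 83/2 = 83/2, |Area| = 83/2.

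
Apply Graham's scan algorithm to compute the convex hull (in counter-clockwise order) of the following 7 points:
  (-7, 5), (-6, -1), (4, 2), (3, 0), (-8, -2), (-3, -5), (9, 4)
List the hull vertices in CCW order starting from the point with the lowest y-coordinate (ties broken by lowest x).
Hull (CCW) = [(-3, -5), (9, 4), (-7, 5), (-8, -2)]

Graham scan procedure:
  1. Find the pivot p₀ = point with lowest y (tie → lowest x): (-3, -5).
  2. Sort the remaining points by polar angle around p₀.
  3. Walk through sorted points, maintaining a stack; pop the top while the last three entries make a non-left turn (cross product ≤ 0).
  4. Final stack is the convex hull in CCW order: (-3, -5), (9, 4), (-7, 5), (-8, -2).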